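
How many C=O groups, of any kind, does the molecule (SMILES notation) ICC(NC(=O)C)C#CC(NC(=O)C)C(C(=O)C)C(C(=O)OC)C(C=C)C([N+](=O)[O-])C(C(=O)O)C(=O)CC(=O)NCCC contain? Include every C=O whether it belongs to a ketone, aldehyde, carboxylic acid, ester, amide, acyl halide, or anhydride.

7

CH(NHCOCH3): amide, 1 C=O (running total 1).
CH(NHCOCH3): amide, 1 C=O (running total 2).
CH(COCH3): ketone, 1 C=O (running total 3).
CH(COOCH3): ester, 1 C=O (running total 4).
CH(COOH): carboxylic acid, 1 C=O (running total 5).
CO: ketone, 1 C=O (running total 6).
CH2CONHCH2: amide, 1 C=O (running total 7).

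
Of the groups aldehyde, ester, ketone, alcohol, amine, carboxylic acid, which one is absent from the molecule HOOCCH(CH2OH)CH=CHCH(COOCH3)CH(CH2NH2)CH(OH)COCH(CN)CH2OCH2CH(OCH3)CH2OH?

aldehyde

amine: present (CH(CH2NH2) — pendant –CH2NH2: N on sp³ C, no adjacent C=O → amine).
ester: present (CH(COOCH3) — pendant –COOCH3: carbonyl C bonded to C and –OCH3 → ester).
alcohol: present (CH(CH2OH) — pendant –CH2OH on an sp³ backbone C → alcohol).
carboxylic acid: present (HOOC — –COOH: carbonyl C bonded to –OH and C → carboxylic acid (the –OH is not a separate alcohol)).
ketone: present (CO — –C(=O)– with carbon on both sides → ketone).
aldehyde: absent. In CO, the carbonyl carbon is bonded to two carbons, so it is a ketone, not an aldehyde. In HOOC, the carbonyl carbon bears –OH, not –H, so it is a carboxylic acid.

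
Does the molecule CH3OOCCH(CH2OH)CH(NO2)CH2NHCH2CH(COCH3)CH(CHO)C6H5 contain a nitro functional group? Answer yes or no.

Reading the structure from left to right:
  CH3OOC: CH3O–C(=O)–: carbonyl C bonded to C and to –OCH3 → ester (not ketone + ether).
  CH(CH2OH): pendant –CH2OH on an sp³ backbone C → alcohol.
  CH(NO2): –NO2 on an sp³ carbon → nitro (the N=O is not a carbonyl).
  CH2NHCH2: C–N–C with sp³ carbons and no adjacent C=O → amine (secondary).
  CH(COCH3): pendant –COCH3: carbonyl C bonded to two carbons → ketone.
  CH(CHO): pendant –CHO: carbonyl C bonded to C and H → aldehyde.
  C6H5: –C6H5 phenyl ring → arene.
The CH(NO2) segment supplies the nitro: –NO2 on an sp³ carbon → nitro (the N=O is not a carbonyl).

yes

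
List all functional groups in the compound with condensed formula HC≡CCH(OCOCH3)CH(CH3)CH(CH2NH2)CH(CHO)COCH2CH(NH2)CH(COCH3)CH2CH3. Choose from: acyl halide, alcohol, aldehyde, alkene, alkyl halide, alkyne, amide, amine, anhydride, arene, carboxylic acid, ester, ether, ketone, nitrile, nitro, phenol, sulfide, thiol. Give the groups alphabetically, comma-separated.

Reading the structure from left to right:
  HC≡C: C≡C triple bond → alkyne.
  CH(OCOCH3): pendant –OC(=O)CH3: an acyloxy group → ester.
  CH(CH2NH2): pendant –CH2NH2: N on sp³ C, no adjacent C=O → amine.
  CH(CHO): pendant –CHO: carbonyl C bonded to C and H → aldehyde.
  CO: –C(=O)– with carbon on both sides → ketone.
  CH(NH2): –NH2 on an sp³ carbon with no adjacent C=O → amine.
  CH(COCH3): pendant –COCH3: carbonyl C bonded to two carbons → ketone.

aldehyde, alkyne, amine, ester, ketone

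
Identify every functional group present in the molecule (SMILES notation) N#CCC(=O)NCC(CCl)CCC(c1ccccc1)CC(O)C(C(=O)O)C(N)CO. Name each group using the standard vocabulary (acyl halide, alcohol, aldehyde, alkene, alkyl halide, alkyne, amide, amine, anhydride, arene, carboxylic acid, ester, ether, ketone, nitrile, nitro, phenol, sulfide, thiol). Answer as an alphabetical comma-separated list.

Working along the chain:
  N≡C: N≡C–: carbon triple-bonded to nitrogen → nitrile.
  CH2CONHCH2: –C(=O)–N– linkage → amide (the N is not an amine).
  CH(CH2Cl): pendant –CH2X: halogen on sp³ carbon → alkyl halide.
  CH(C6H5): pendant –C6H5: benzene ring → arene.
  CH(OH): –OH on an sp³ carbon → alcohol (secondary).
  CH(COOH): pendant –COOH: carbonyl C bonded to C and –OH → carboxylic acid.
  CH(NH2): –NH2 on an sp³ carbon with no adjacent C=O → amine.
  CH2OH: –OH on an sp³ carbon → alcohol.

alcohol, alkyl halide, amide, amine, arene, carboxylic acid, nitrile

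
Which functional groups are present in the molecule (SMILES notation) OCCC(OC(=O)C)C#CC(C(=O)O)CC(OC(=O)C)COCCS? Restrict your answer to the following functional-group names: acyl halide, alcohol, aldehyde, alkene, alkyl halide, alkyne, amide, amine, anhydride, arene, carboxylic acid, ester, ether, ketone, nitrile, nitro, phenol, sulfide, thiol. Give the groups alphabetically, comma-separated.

HO– on an sp³ carbon → alcohol.
pendant –OC(=O)CH3: an acyloxy group → ester.
C≡C triple bond → alkyne.
pendant –COOH: carbonyl C bonded to C and –OH → carboxylic acid.
pendant –OC(=O)CH3: an acyloxy group → ester.
C–O–C with sp³ carbons on both sides and no adjacent C=O → ether.
–SH on an sp³ carbon → thiol.

alcohol, alkyne, carboxylic acid, ester, ether, thiol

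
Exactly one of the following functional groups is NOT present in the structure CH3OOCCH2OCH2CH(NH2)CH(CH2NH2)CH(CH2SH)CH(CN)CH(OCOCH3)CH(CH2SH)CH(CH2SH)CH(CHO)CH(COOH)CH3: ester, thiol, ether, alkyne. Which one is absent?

ester: present (CH3OOC — CH3O–C(=O)–: carbonyl C bonded to C and to –OCH3 → ester (not ketone + ether)).
ether: present (CH2OCH2 — C–O–C with sp³ carbons on both sides and no adjacent C=O → ether).
thiol: present (CH(CH2SH) — pendant –CH2SH → thiol).
alkyne: absent. In CH(CN), the triple bond is C≡N, not C≡C, so it is a nitrile.

alkyne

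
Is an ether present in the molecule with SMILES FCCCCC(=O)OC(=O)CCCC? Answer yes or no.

no

halogen on an sp³ carbon → alkyl halide.
two acyl groups sharing one oxygen, –C(=O)–O–C(=O)– → anhydride.
The groups actually present are: alkyl halide, anhydride.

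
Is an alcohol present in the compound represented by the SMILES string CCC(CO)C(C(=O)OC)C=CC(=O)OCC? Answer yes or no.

yes

Reading the structure from left to right:
  CH(CH2OH): pendant –CH2OH on an sp³ backbone C → alcohol.
  CH(COOCH3): pendant –COOCH3: carbonyl C bonded to C and –OCH3 → ester.
  CH=CH: C=C double bond → alkene.
  COOCH2CH3: –C(=O)OCH2CH3: carbonyl C bonded to C and to –OEt → ester.
The CH(CH2OH) segment supplies the alcohol: pendant –CH2OH on an sp³ backbone C → alcohol.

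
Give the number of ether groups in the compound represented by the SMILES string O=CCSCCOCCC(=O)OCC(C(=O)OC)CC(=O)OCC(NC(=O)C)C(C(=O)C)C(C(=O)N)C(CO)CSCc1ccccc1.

terminal –CHO: carbonyl C bonded to H and C → aldehyde.
C–S–C linkage → sulfide (thioether).
C–O–C with sp³ carbons on both sides and no adjacent C=O → ether.
–C(=O)–O–C with C on the carbonyl side → ester.
pendant –COOCH3: carbonyl C bonded to C and –OCH3 → ester.
–C(=O)–O–C with C on the carbonyl side → ester.
pendant –NHC(=O)CH3: N bonded to a carbonyl → amide (not amine).
pendant –COCH3: carbonyl C bonded to two carbons → ketone.
pendant –CONH2: carbonyl C bonded to C and N → amide.
pendant –CH2OH on an sp³ backbone C → alcohol.
C–S–C linkage → sulfide (thioether).
–C6H5 phenyl ring → arene.
Ether appears at: CH2OCH2 → 1.

1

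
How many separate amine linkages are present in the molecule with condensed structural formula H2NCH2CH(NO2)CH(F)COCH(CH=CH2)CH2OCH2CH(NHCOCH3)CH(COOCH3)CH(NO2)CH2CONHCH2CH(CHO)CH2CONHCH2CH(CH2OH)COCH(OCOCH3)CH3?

Working along the chain:
  H2NCH2: –NH2 on an sp³ carbon with no adjacent C=O → amine.
  CH(NO2): –NO2 on an sp³ carbon → nitro (the N=O is not a carbonyl).
  CH(F): halogen on an sp³ carbon → alkyl halide.
  CO: –C(=O)– with carbon on both sides → ketone.
  CH(CH=CH2): pendant –CH=CH2: C=C double bond → alkene.
  CH2OCH2: C–O–C with sp³ carbons on both sides and no adjacent C=O → ether.
  CH(NHCOCH3): pendant –NHC(=O)CH3: N bonded to a carbonyl → amide (not amine).
  CH(COOCH3): pendant –COOCH3: carbonyl C bonded to C and –OCH3 → ester.
  CH(NO2): –NO2 on an sp³ carbon → nitro (the N=O is not a carbonyl).
  CH2CONHCH2: –C(=O)–N– linkage → amide (the N is not an amine).
  CH(CHO): pendant –CHO: carbonyl C bonded to C and H → aldehyde.
  CH2CONHCH2: –C(=O)–N– linkage → amide (the N is not an amine).
  CH(CH2OH): pendant –CH2OH on an sp³ backbone C → alcohol.
  CO: –C(=O)– with carbon on both sides → ketone.
  CH(OCOCH3): pendant –OC(=O)CH3: an acyloxy group → ester.
Amine appears at: H2NCH2 → 1.

1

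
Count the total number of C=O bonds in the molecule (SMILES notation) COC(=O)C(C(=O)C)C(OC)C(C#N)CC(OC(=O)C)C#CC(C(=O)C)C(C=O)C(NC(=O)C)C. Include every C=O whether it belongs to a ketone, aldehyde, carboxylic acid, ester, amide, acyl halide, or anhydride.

6

CH3OOC: ester, 1 C=O (running total 1).
CH(COCH3): ketone, 1 C=O (running total 2).
CH(OCOCH3): ester, 1 C=O (running total 3).
CH(COCH3): ketone, 1 C=O (running total 4).
CH(CHO): aldehyde, 1 C=O (running total 5).
CH(NHCOCH3): amide, 1 C=O (running total 6).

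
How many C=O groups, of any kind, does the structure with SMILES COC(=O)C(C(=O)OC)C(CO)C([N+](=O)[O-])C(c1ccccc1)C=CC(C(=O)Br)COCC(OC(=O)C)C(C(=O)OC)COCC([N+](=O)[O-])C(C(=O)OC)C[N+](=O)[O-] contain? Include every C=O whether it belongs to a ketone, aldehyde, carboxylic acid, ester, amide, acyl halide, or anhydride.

CH3OOC: ester, 1 C=O (running total 1).
CH(COOCH3): ester, 1 C=O (running total 2).
CH(COBr): acyl halide, 1 C=O (running total 3).
CH(OCOCH3): ester, 1 C=O (running total 4).
CH(COOCH3): ester, 1 C=O (running total 5).
CH(COOCH3): ester, 1 C=O (running total 6).

6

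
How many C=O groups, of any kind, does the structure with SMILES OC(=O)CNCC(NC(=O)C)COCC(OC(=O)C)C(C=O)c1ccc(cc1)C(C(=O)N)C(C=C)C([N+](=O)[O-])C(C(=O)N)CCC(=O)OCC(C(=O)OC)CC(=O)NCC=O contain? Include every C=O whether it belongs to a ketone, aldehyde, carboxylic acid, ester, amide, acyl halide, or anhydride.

HOOC: carboxylic acid, 1 C=O (running total 1).
CH(NHCOCH3): amide, 1 C=O (running total 2).
CH(OCOCH3): ester, 1 C=O (running total 3).
CH(CHO): aldehyde, 1 C=O (running total 4).
CH(CONH2): amide, 1 C=O (running total 5).
CH(CONH2): amide, 1 C=O (running total 6).
CH2COOCH2: ester, 1 C=O (running total 7).
CH(COOCH3): ester, 1 C=O (running total 8).
CH2CONHCH2: amide, 1 C=O (running total 9).
CHO: aldehyde, 1 C=O (running total 10).

10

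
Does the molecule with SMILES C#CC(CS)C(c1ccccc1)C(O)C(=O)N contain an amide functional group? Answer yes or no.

C≡C triple bond → alkyne.
pendant –CH2SH → thiol.
pendant –C6H5: benzene ring → arene.
–OH on an sp³ carbon → alcohol (secondary).
–C(=O)NH2: carbonyl C bonded to C and to N → amide (the N is not a separate amine).
The CONH2 segment supplies the amide: –C(=O)NH2: carbonyl C bonded to C and to N → amide (the N is not a separate amine).

yes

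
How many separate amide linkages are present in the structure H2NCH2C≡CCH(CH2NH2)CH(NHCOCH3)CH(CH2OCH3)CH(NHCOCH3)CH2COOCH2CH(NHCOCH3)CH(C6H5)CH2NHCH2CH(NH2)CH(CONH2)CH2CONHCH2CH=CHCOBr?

5

Working along the chain:
  H2NCH2: –NH2 on an sp³ carbon with no adjacent C=O → amine.
  C≡C: C≡C triple bond → alkyne.
  CH(CH2NH2): pendant –CH2NH2: N on sp³ C, no adjacent C=O → amine.
  CH(NHCOCH3): pendant –NHC(=O)CH3: N bonded to a carbonyl → amide (not amine).
  CH(CH2OCH3): pendant –CH2OCH3: C–O–C linkage → ether.
  CH(NHCOCH3): pendant –NHC(=O)CH3: N bonded to a carbonyl → amide (not amine).
  CH2COOCH2: –C(=O)–O–C with C on the carbonyl side → ester.
  CH(NHCOCH3): pendant –NHC(=O)CH3: N bonded to a carbonyl → amide (not amine).
  CH(C6H5): pendant –C6H5: benzene ring → arene.
  CH2NHCH2: C–N–C with sp³ carbons and no adjacent C=O → amine (secondary).
  CH(NH2): –NH2 on an sp³ carbon with no adjacent C=O → amine.
  CH(CONH2): pendant –CONH2: carbonyl C bonded to C and N → amide.
  CH2CONHCH2: –C(=O)–N– linkage → amide (the N is not an amine).
  CH=CH: C=C double bond → alkene.
  COBr: –C(=O)Br: carbonyl C bonded to C and to a halogen → acyl halide (not alkyl halide).
Amide appears at: CH(NHCOCH3), CH(NHCOCH3), CH(NHCOCH3), CH(CONH2), CH2CONHCH2 → 5.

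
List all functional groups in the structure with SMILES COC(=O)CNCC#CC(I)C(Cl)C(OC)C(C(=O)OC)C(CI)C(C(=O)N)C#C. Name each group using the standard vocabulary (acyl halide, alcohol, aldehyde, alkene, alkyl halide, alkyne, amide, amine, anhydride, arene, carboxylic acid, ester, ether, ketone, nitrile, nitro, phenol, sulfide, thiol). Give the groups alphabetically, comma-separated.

alkyl halide, alkyne, amide, amine, ester, ether

Working along the chain:
  CH3OOC: CH3O–C(=O)–: carbonyl C bonded to C and to –OCH3 → ester (not ketone + ether).
  CH2NHCH2: C–N–C with sp³ carbons and no adjacent C=O → amine (secondary).
  C≡C: C≡C triple bond → alkyne.
  CH(I): halogen on an sp³ carbon → alkyl halide.
  CH(Cl): halogen on an sp³ carbon → alkyl halide.
  CH(OCH3): pendant –OCH3: C–O–C with sp³ C, no adjacent C=O → ether.
  CH(COOCH3): pendant –COOCH3: carbonyl C bonded to C and –OCH3 → ester.
  CH(CH2I): pendant –CH2X: halogen on sp³ carbon → alkyl halide.
  CH(CONH2): pendant –CONH2: carbonyl C bonded to C and N → amide.
  C≡CH: C≡C triple bond → alkyne.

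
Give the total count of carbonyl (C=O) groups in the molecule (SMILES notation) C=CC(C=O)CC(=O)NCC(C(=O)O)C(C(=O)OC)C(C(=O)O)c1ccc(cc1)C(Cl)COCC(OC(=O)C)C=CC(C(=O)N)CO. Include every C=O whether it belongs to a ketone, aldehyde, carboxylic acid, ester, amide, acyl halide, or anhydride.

CH(CHO): aldehyde, 1 C=O (running total 1).
CH2CONHCH2: amide, 1 C=O (running total 2).
CH(COOH): carboxylic acid, 1 C=O (running total 3).
CH(COOCH3): ester, 1 C=O (running total 4).
CH(COOH): carboxylic acid, 1 C=O (running total 5).
CH(OCOCH3): ester, 1 C=O (running total 6).
CH(CONH2): amide, 1 C=O (running total 7).

7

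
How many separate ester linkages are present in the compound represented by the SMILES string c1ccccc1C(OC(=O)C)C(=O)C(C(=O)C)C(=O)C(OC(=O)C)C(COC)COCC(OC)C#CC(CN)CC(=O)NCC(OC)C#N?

Reading the structure from left to right:
  C6H5: C6H5– phenyl ring → arene.
  CH(OCOCH3): pendant –OC(=O)CH3: an acyloxy group → ester.
  CO: –C(=O)– with carbon on both sides → ketone.
  CH(COCH3): pendant –COCH3: carbonyl C bonded to two carbons → ketone.
  CO: –C(=O)– with carbon on both sides → ketone.
  CH(OCOCH3): pendant –OC(=O)CH3: an acyloxy group → ester.
  CH(CH2OCH3): pendant –CH2OCH3: C–O–C linkage → ether.
  CH2OCH2: C–O–C with sp³ carbons on both sides and no adjacent C=O → ether.
  CH(OCH3): pendant –OCH3: C–O–C with sp³ C, no adjacent C=O → ether.
  C≡C: C≡C triple bond → alkyne.
  CH(CH2NH2): pendant –CH2NH2: N on sp³ C, no adjacent C=O → amine.
  CH2CONHCH2: –C(=O)–N– linkage → amide (the N is not an amine).
  CH(OCH3): pendant –OCH3: C–O–C with sp³ C, no adjacent C=O → ether.
  CN: –C≡N: carbon triple-bonded to nitrogen → nitrile.
Ester appears at: CH(OCOCH3), CH(OCOCH3) → 2.

2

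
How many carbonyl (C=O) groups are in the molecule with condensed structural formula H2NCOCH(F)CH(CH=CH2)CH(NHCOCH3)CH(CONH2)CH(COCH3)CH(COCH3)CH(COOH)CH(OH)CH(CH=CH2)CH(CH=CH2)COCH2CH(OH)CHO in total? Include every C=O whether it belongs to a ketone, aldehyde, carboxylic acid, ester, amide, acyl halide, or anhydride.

8

H2NCO: amide, 1 C=O (running total 1).
CH(NHCOCH3): amide, 1 C=O (running total 2).
CH(CONH2): amide, 1 C=O (running total 3).
CH(COCH3): ketone, 1 C=O (running total 4).
CH(COCH3): ketone, 1 C=O (running total 5).
CH(COOH): carboxylic acid, 1 C=O (running total 6).
CO: ketone, 1 C=O (running total 7).
CHO: aldehyde, 1 C=O (running total 8).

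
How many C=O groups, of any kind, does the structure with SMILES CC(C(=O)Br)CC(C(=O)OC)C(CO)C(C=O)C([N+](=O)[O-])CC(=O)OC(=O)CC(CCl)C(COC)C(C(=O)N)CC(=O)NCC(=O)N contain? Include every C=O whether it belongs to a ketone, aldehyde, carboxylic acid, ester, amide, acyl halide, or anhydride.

8

CH(COBr): acyl halide, 1 C=O (running total 1).
CH(COOCH3): ester, 1 C=O (running total 2).
CH(CHO): aldehyde, 1 C=O (running total 3).
CH2CO-O-COCH2: anhydride, 2 C=O (running total 5).
CH(CONH2): amide, 1 C=O (running total 6).
CH2CONHCH2: amide, 1 C=O (running total 7).
CONH2: amide, 1 C=O (running total 8).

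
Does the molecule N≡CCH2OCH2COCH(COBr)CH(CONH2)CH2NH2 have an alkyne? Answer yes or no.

N≡C–: carbon triple-bonded to nitrogen → nitrile.
C–O–C with sp³ carbons on both sides and no adjacent C=O → ether.
–C(=O)– with carbon on both sides → ketone.
pendant –C(=O)X: carbonyl C bonded to C and halogen → acyl halide.
pendant –CONH2: carbonyl C bonded to C and N → amide.
–NH2 on an sp³ carbon with no adjacent C=O → amine.
In N≡C, the triple bond is C≡N, not C≡C, so it is a nitrile.
The groups actually present are: acyl halide, amide, amine, ether, ketone, nitrile.

no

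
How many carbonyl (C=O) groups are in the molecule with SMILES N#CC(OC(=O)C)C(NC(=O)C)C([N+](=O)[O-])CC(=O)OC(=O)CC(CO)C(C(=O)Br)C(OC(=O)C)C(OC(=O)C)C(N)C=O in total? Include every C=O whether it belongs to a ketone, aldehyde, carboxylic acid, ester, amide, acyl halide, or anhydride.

CH(OCOCH3): ester, 1 C=O (running total 1).
CH(NHCOCH3): amide, 1 C=O (running total 2).
CH2CO-O-COCH2: anhydride, 2 C=O (running total 4).
CH(COBr): acyl halide, 1 C=O (running total 5).
CH(OCOCH3): ester, 1 C=O (running total 6).
CH(OCOCH3): ester, 1 C=O (running total 7).
CHO: aldehyde, 1 C=O (running total 8).

8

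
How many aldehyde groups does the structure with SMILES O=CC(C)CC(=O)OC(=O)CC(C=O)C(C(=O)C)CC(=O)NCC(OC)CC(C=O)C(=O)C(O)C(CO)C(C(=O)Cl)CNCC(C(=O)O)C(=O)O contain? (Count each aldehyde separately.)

3

Taking each segment in turn:
  OHC: terminal –CHO: carbonyl C bonded to H and C → aldehyde.
  CH2CO-O-COCH2: two acyl groups sharing one oxygen, –C(=O)–O–C(=O)– → anhydride.
  CH(CHO): pendant –CHO: carbonyl C bonded to C and H → aldehyde.
  CH(COCH3): pendant –COCH3: carbonyl C bonded to two carbons → ketone.
  CH2CONHCH2: –C(=O)–N– linkage → amide (the N is not an amine).
  CH(OCH3): pendant –OCH3: C–O–C with sp³ C, no adjacent C=O → ether.
  CH(CHO): pendant –CHO: carbonyl C bonded to C and H → aldehyde.
  CO: –C(=O)– with carbon on both sides → ketone.
  CH(OH): –OH on an sp³ carbon → alcohol (secondary).
  CH(CH2OH): pendant –CH2OH on an sp³ backbone C → alcohol.
  CH(COCl): pendant –C(=O)X: carbonyl C bonded to C and halogen → acyl halide.
  CH2NHCH2: C–N–C with sp³ carbons and no adjacent C=O → amine (secondary).
  CH(COOH): pendant –COOH: carbonyl C bonded to C and –OH → carboxylic acid.
  COOH: –COOH: carbonyl C bonded to –OH and C → carboxylic acid (the –OH is not a separate alcohol).
Aldehyde appears at: OHC, CH(CHO), CH(CHO) → 3.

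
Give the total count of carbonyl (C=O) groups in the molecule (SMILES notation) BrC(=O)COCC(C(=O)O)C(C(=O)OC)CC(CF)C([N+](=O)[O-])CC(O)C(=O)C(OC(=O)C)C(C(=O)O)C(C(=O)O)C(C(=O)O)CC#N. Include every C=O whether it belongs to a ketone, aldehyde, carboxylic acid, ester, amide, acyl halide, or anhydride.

8

BrCO: acyl halide, 1 C=O (running total 1).
CH(COOH): carboxylic acid, 1 C=O (running total 2).
CH(COOCH3): ester, 1 C=O (running total 3).
CO: ketone, 1 C=O (running total 4).
CH(OCOCH3): ester, 1 C=O (running total 5).
CH(COOH): carboxylic acid, 1 C=O (running total 6).
CH(COOH): carboxylic acid, 1 C=O (running total 7).
CH(COOH): carboxylic acid, 1 C=O (running total 8).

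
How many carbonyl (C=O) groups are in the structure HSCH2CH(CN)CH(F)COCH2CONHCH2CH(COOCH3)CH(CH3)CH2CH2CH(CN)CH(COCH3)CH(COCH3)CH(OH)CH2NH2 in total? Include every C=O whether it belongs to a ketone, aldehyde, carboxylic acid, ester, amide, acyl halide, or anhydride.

CO: ketone, 1 C=O (running total 1).
CH2CONHCH2: amide, 1 C=O (running total 2).
CH(COOCH3): ester, 1 C=O (running total 3).
CH(COCH3): ketone, 1 C=O (running total 4).
CH(COCH3): ketone, 1 C=O (running total 5).

5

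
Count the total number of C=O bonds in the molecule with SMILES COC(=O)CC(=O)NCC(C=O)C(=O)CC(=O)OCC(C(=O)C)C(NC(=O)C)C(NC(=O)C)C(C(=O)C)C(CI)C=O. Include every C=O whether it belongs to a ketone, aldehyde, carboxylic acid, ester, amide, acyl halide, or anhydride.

10

CH3OOC: ester, 1 C=O (running total 1).
CH2CONHCH2: amide, 1 C=O (running total 2).
CH(CHO): aldehyde, 1 C=O (running total 3).
CO: ketone, 1 C=O (running total 4).
CH2COOCH2: ester, 1 C=O (running total 5).
CH(COCH3): ketone, 1 C=O (running total 6).
CH(NHCOCH3): amide, 1 C=O (running total 7).
CH(NHCOCH3): amide, 1 C=O (running total 8).
CH(COCH3): ketone, 1 C=O (running total 9).
CHO: aldehyde, 1 C=O (running total 10).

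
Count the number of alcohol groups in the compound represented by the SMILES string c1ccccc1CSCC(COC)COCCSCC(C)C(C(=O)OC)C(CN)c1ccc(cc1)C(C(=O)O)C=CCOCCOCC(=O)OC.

Working along the chain:
  C6H5: C6H5– phenyl ring → arene.
  CH2SCH2: C–S–C linkage → sulfide (thioether).
  CH(CH2OCH3): pendant –CH2OCH3: C–O–C linkage → ether.
  CH2OCH2: C–O–C with sp³ carbons on both sides and no adjacent C=O → ether.
  CH2SCH2: C–S–C linkage → sulfide (thioether).
  CH(COOCH3): pendant –COOCH3: carbonyl C bonded to C and –OCH3 → ester.
  CH(CH2NH2): pendant –CH2NH2: N on sp³ C, no adjacent C=O → amine.
  C6H4: para-disubstituted benzene ring → arene.
  CH(COOH): pendant –COOH: carbonyl C bonded to C and –OH → carboxylic acid.
  CH=CH: C=C double bond → alkene.
  CH2OCH2: C–O–C with sp³ carbons on both sides and no adjacent C=O → ether.
  CH2OCH2: C–O–C with sp³ carbons on both sides and no adjacent C=O → ether.
  COOCH3: –C(=O)OCH3: carbonyl C bonded to C and to –OCH3 → ester (not ketone + ether).
No segment is a alcohol: CH(CH2OCH3) is ether, not alcohol; CH2OCH2 is ether, not alcohol; CH(COOH) is carboxylic acid, not alcohol. → 0.

0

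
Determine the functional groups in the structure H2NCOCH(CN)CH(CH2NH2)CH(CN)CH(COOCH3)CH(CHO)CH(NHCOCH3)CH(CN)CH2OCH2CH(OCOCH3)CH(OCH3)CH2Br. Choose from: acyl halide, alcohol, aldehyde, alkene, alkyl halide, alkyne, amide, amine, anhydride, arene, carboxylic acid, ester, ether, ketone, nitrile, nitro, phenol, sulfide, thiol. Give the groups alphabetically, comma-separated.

Working along the chain:
  H2NCO: –C(=O)NH2: carbonyl C bonded to C and to N → amide (the N is not a separate amine).
  CH(CN): pendant –C≡N: nitrile.
  CH(CH2NH2): pendant –CH2NH2: N on sp³ C, no adjacent C=O → amine.
  CH(CN): pendant –C≡N: nitrile.
  CH(COOCH3): pendant –COOCH3: carbonyl C bonded to C and –OCH3 → ester.
  CH(CHO): pendant –CHO: carbonyl C bonded to C and H → aldehyde.
  CH(NHCOCH3): pendant –NHC(=O)CH3: N bonded to a carbonyl → amide (not amine).
  CH(CN): pendant –C≡N: nitrile.
  CH2OCH2: C–O–C with sp³ carbons on both sides and no adjacent C=O → ether.
  CH(OCOCH3): pendant –OC(=O)CH3: an acyloxy group → ester.
  CH(OCH3): pendant –OCH3: C–O–C with sp³ C, no adjacent C=O → ether.
  CH2Br: halogen on an sp³ carbon → alkyl halide.

aldehyde, alkyl halide, amide, amine, ester, ether, nitrile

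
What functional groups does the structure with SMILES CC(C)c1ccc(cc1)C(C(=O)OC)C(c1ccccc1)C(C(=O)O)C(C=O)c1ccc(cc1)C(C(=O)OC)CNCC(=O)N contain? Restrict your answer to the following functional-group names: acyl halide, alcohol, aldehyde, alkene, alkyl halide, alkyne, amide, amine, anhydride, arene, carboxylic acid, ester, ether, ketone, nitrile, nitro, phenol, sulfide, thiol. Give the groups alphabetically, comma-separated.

para-disubstituted benzene ring → arene.
pendant –COOCH3: carbonyl C bonded to C and –OCH3 → ester.
pendant –C6H5: benzene ring → arene.
pendant –COOH: carbonyl C bonded to C and –OH → carboxylic acid.
pendant –CHO: carbonyl C bonded to C and H → aldehyde.
para-disubstituted benzene ring → arene.
pendant –COOCH3: carbonyl C bonded to C and –OCH3 → ester.
C–N–C with sp³ carbons and no adjacent C=O → amine (secondary).
–C(=O)NH2: carbonyl C bonded to C and to N → amide (the N is not a separate amine).

aldehyde, amide, amine, arene, carboxylic acid, ester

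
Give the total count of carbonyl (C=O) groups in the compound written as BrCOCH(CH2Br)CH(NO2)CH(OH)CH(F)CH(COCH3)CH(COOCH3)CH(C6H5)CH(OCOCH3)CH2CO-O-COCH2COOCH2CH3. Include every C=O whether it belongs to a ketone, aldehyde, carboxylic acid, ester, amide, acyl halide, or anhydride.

7

BrCO: acyl halide, 1 C=O (running total 1).
CH(COCH3): ketone, 1 C=O (running total 2).
CH(COOCH3): ester, 1 C=O (running total 3).
CH(OCOCH3): ester, 1 C=O (running total 4).
CH2CO-O-COCH2: anhydride, 2 C=O (running total 6).
COOCH2CH3: ester, 1 C=O (running total 7).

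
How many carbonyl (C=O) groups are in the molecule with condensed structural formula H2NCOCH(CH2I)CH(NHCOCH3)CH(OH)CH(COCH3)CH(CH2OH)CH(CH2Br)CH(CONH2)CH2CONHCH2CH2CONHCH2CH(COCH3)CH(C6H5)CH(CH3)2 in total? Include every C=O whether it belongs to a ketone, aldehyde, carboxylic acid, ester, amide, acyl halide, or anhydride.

H2NCO: amide, 1 C=O (running total 1).
CH(NHCOCH3): amide, 1 C=O (running total 2).
CH(COCH3): ketone, 1 C=O (running total 3).
CH(CONH2): amide, 1 C=O (running total 4).
CH2CONHCH2: amide, 1 C=O (running total 5).
CH2CONHCH2: amide, 1 C=O (running total 6).
CH(COCH3): ketone, 1 C=O (running total 7).

7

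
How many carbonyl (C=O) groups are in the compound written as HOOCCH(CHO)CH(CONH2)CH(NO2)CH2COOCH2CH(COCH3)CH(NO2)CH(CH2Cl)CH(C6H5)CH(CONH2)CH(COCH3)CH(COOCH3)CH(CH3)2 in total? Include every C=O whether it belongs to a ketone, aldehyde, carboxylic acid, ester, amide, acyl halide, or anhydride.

HOOC: carboxylic acid, 1 C=O (running total 1).
CH(CHO): aldehyde, 1 C=O (running total 2).
CH(CONH2): amide, 1 C=O (running total 3).
CH2COOCH2: ester, 1 C=O (running total 4).
CH(COCH3): ketone, 1 C=O (running total 5).
CH(CONH2): amide, 1 C=O (running total 6).
CH(COCH3): ketone, 1 C=O (running total 7).
CH(COOCH3): ester, 1 C=O (running total 8).

8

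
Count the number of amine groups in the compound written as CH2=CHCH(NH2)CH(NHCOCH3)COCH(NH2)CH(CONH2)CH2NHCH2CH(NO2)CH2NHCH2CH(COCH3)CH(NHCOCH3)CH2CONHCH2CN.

4

C=C double bond → alkene.
–NH2 on an sp³ carbon with no adjacent C=O → amine.
pendant –NHC(=O)CH3: N bonded to a carbonyl → amide (not amine).
–C(=O)– with carbon on both sides → ketone.
–NH2 on an sp³ carbon with no adjacent C=O → amine.
pendant –CONH2: carbonyl C bonded to C and N → amide.
C–N–C with sp³ carbons and no adjacent C=O → amine (secondary).
–NO2 on an sp³ carbon → nitro (the N=O is not a carbonyl).
C–N–C with sp³ carbons and no adjacent C=O → amine (secondary).
pendant –COCH3: carbonyl C bonded to two carbons → ketone.
pendant –NHC(=O)CH3: N bonded to a carbonyl → amide (not amine).
–C(=O)–N– linkage → amide (the N is not an amine).
–C≡N: carbon triple-bonded to nitrogen → nitrile.
Amine appears at: CH(NH2), CH(NH2), CH2NHCH2, CH2NHCH2 → 4.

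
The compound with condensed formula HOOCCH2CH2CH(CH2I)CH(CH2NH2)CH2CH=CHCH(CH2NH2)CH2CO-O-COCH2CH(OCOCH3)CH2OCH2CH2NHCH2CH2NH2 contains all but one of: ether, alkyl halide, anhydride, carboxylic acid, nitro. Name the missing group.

nitro

ether: present (CH2OCH2 — C–O–C with sp³ carbons on both sides and no adjacent C=O → ether).
alkyl halide: present (CH(CH2I) — pendant –CH2X: halogen on sp³ carbon → alkyl halide).
anhydride: present (CH2CO-O-COCH2 — two acyl groups sharing one oxygen, –C(=O)–O–C(=O)– → anhydride).
carboxylic acid: present (HOOC — –COOH: carbonyl C bonded to –OH and C → carboxylic acid (the –OH is not a separate alcohol)).
nitro: no segment matches this pattern.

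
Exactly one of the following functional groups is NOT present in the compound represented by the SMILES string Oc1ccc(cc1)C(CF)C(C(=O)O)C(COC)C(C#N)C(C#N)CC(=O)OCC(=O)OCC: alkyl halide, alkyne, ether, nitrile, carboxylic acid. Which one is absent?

alkyne

carboxylic acid: present (CH(COOH) — pendant –COOH: carbonyl C bonded to C and –OH → carboxylic acid).
ether: present (CH(CH2OCH3) — pendant –CH2OCH3: C–O–C linkage → ether).
nitrile: present (CH(CN) — pendant –C≡N: nitrile).
alkyl halide: present (CH(CH2F) — pendant –CH2X: halogen on sp³ carbon → alkyl halide).
alkyne: absent. In CH(CN), the triple bond is C≡N, not C≡C, so it is a nitrile.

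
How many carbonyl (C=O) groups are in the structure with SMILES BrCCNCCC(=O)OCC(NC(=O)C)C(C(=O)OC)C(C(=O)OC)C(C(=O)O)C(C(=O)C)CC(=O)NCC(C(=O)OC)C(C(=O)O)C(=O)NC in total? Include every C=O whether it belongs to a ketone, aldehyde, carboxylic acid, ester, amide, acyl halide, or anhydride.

10

CH2COOCH2: ester, 1 C=O (running total 1).
CH(NHCOCH3): amide, 1 C=O (running total 2).
CH(COOCH3): ester, 1 C=O (running total 3).
CH(COOCH3): ester, 1 C=O (running total 4).
CH(COOH): carboxylic acid, 1 C=O (running total 5).
CH(COCH3): ketone, 1 C=O (running total 6).
CH2CONHCH2: amide, 1 C=O (running total 7).
CH(COOCH3): ester, 1 C=O (running total 8).
CH(COOH): carboxylic acid, 1 C=O (running total 9).
CONHCH3: amide, 1 C=O (running total 10).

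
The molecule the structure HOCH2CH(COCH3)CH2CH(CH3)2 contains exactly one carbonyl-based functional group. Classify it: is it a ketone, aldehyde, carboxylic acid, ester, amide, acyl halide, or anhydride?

The carbonyl is in the CH(COCH3) segment: pendant –COCH3: carbonyl C bonded to two carbons → ketone.

ketone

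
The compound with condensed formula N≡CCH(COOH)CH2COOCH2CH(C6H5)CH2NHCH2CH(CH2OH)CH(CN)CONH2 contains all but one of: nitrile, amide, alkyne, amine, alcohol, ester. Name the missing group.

alkyne

alcohol: present (CH(CH2OH) — pendant –CH2OH on an sp³ backbone C → alcohol).
amide: present (CONH2 — –C(=O)NH2: carbonyl C bonded to C and to N → amide (the N is not a separate amine)).
ester: present (CH2COOCH2 — –C(=O)–O–C with C on the carbonyl side → ester).
nitrile: present (N≡C — N≡C–: carbon triple-bonded to nitrogen → nitrile).
amine: present (CH2NHCH2 — C–N–C with sp³ carbons and no adjacent C=O → amine (secondary)).
alkyne: absent. In each of N≡C and CH(CN), the triple bond is C≡N, not C≡C, so it is a nitrile.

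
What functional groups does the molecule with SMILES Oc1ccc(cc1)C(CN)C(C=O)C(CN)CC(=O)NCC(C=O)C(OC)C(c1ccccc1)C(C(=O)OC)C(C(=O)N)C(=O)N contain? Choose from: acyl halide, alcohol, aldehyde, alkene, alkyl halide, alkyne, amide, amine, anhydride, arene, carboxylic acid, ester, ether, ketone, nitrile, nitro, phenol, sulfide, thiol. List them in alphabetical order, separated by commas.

–OH attached directly to an aromatic ring → phenol (not alcohol); the ring itself is an arene.
pendant –CH2NH2: N on sp³ C, no adjacent C=O → amine.
pendant –CHO: carbonyl C bonded to C and H → aldehyde.
pendant –CH2NH2: N on sp³ C, no adjacent C=O → amine.
–C(=O)–N– linkage → amide (the N is not an amine).
pendant –CHO: carbonyl C bonded to C and H → aldehyde.
pendant –OCH3: C–O–C with sp³ C, no adjacent C=O → ether.
pendant –C6H5: benzene ring → arene.
pendant –COOCH3: carbonyl C bonded to C and –OCH3 → ester.
pendant –CONH2: carbonyl C bonded to C and N → amide.
–C(=O)NH2: carbonyl C bonded to C and to N → amide (the N is not a separate amine).

aldehyde, amide, amine, arene, ester, ether, phenol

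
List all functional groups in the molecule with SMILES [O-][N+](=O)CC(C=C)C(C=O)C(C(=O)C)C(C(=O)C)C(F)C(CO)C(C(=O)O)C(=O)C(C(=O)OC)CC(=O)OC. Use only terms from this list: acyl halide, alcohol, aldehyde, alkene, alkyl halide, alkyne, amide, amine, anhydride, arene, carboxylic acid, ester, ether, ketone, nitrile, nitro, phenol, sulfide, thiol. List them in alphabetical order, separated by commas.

alcohol, aldehyde, alkene, alkyl halide, carboxylic acid, ester, ketone, nitro

–NO2 on carbon → nitro group.
pendant –CH=CH2: C=C double bond → alkene.
pendant –CHO: carbonyl C bonded to C and H → aldehyde.
pendant –COCH3: carbonyl C bonded to two carbons → ketone.
pendant –COCH3: carbonyl C bonded to two carbons → ketone.
halogen on an sp³ carbon → alkyl halide.
pendant –CH2OH on an sp³ backbone C → alcohol.
pendant –COOH: carbonyl C bonded to C and –OH → carboxylic acid.
–C(=O)– with carbon on both sides → ketone.
pendant –COOCH3: carbonyl C bonded to C and –OCH3 → ester.
–C(=O)OCH3: carbonyl C bonded to C and to –OCH3 → ester (not ketone + ether).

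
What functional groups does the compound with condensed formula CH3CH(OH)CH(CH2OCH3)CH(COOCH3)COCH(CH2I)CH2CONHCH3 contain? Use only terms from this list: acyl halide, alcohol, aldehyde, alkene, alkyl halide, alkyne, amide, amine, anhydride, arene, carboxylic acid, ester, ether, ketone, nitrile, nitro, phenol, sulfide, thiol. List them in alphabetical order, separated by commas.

alcohol, alkyl halide, amide, ester, ether, ketone

Working along the chain:
  CH(OH): –OH on an sp³ carbon → alcohol (secondary).
  CH(CH2OCH3): pendant –CH2OCH3: C–O–C linkage → ether.
  CH(COOCH3): pendant –COOCH3: carbonyl C bonded to C and –OCH3 → ester.
  CO: –C(=O)– with carbon on both sides → ketone.
  CH(CH2I): pendant –CH2X: halogen on sp³ carbon → alkyl halide.
  CONHCH3: –C(=O)NHCH3: carbonyl C bonded to C and to N → amide (the N is not an amine).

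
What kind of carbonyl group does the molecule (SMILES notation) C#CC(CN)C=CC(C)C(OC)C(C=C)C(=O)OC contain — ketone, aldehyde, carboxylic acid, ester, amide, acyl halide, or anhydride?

The carbonyl is in the COOCH3 segment: –C(=O)OCH3: carbonyl C bonded to C and to –OCH3 → ester (not ketone + ether).

ester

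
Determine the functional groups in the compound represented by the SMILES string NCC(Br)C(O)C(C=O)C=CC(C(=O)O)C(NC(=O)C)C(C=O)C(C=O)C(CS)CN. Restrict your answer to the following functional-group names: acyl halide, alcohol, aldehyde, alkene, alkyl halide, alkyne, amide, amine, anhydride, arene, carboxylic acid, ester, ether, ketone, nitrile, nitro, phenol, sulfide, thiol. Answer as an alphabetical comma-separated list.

Reading the structure from left to right:
  H2NCH2: –NH2 on an sp³ carbon with no adjacent C=O → amine.
  CH(Br): halogen on an sp³ carbon → alkyl halide.
  CH(OH): –OH on an sp³ carbon → alcohol (secondary).
  CH(CHO): pendant –CHO: carbonyl C bonded to C and H → aldehyde.
  CH=CH: C=C double bond → alkene.
  CH(COOH): pendant –COOH: carbonyl C bonded to C and –OH → carboxylic acid.
  CH(NHCOCH3): pendant –NHC(=O)CH3: N bonded to a carbonyl → amide (not amine).
  CH(CHO): pendant –CHO: carbonyl C bonded to C and H → aldehyde.
  CH(CHO): pendant –CHO: carbonyl C bonded to C and H → aldehyde.
  CH(CH2SH): pendant –CH2SH → thiol.
  CH2NH2: –NH2 on an sp³ carbon with no adjacent C=O → amine.

alcohol, aldehyde, alkene, alkyl halide, amide, amine, carboxylic acid, thiol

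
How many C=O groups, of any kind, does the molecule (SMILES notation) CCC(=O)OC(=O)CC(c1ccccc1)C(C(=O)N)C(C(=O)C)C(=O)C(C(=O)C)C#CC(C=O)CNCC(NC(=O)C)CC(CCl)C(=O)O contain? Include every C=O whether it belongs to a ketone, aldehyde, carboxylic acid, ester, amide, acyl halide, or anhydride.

9

CH2CO-O-COCH2: anhydride, 2 C=O (running total 2).
CH(CONH2): amide, 1 C=O (running total 3).
CH(COCH3): ketone, 1 C=O (running total 4).
CO: ketone, 1 C=O (running total 5).
CH(COCH3): ketone, 1 C=O (running total 6).
CH(CHO): aldehyde, 1 C=O (running total 7).
CH(NHCOCH3): amide, 1 C=O (running total 8).
COOH: carboxylic acid, 1 C=O (running total 9).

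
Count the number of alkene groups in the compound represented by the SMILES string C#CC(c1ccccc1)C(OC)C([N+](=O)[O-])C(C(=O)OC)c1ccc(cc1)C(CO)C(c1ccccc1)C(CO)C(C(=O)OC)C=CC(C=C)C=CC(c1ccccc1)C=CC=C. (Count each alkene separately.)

5

Reading the structure from left to right:
  HC≡C: C≡C triple bond → alkyne.
  CH(C6H5): pendant –C6H5: benzene ring → arene.
  CH(OCH3): pendant –OCH3: C–O–C with sp³ C, no adjacent C=O → ether.
  CH(NO2): –NO2 on an sp³ carbon → nitro (the N=O is not a carbonyl).
  CH(COOCH3): pendant –COOCH3: carbonyl C bonded to C and –OCH3 → ester.
  C6H4: para-disubstituted benzene ring → arene.
  CH(CH2OH): pendant –CH2OH on an sp³ backbone C → alcohol.
  CH(C6H5): pendant –C6H5: benzene ring → arene.
  CH(CH2OH): pendant –CH2OH on an sp³ backbone C → alcohol.
  CH(COOCH3): pendant –COOCH3: carbonyl C bonded to C and –OCH3 → ester.
  CH=CH: C=C double bond → alkene.
  CH(CH=CH2): pendant –CH=CH2: C=C double bond → alkene.
  CH=CH: C=C double bond → alkene.
  CH(C6H5): pendant –C6H5: benzene ring → arene.
  CH=CH: C=C double bond → alkene.
  CH=CH2: C=C double bond → alkene.
Alkene appears at: CH=CH, CH(CH=CH2), CH=CH, CH=CH, CH=CH2 → 5.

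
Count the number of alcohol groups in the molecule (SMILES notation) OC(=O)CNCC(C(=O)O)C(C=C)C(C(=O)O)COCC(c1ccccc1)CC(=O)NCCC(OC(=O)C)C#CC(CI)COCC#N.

–COOH: carbonyl C bonded to –OH and C → carboxylic acid (the –OH is not a separate alcohol).
C–N–C with sp³ carbons and no adjacent C=O → amine (secondary).
pendant –COOH: carbonyl C bonded to C and –OH → carboxylic acid.
pendant –CH=CH2: C=C double bond → alkene.
pendant –COOH: carbonyl C bonded to C and –OH → carboxylic acid.
C–O–C with sp³ carbons on both sides and no adjacent C=O → ether.
pendant –C6H5: benzene ring → arene.
–C(=O)–N– linkage → amide (the N is not an amine).
pendant –OC(=O)CH3: an acyloxy group → ester.
C≡C triple bond → alkyne.
pendant –CH2X: halogen on sp³ carbon → alkyl halide.
C–O–C with sp³ carbons on both sides and no adjacent C=O → ether.
–C≡N: carbon triple-bonded to nitrogen → nitrile.
No segment is a alcohol: HOOC is carboxylic acid, not alcohol; CH(COOH) is carboxylic acid, not alcohol; CH(COOH) is carboxylic acid, not alcohol. → 0.

0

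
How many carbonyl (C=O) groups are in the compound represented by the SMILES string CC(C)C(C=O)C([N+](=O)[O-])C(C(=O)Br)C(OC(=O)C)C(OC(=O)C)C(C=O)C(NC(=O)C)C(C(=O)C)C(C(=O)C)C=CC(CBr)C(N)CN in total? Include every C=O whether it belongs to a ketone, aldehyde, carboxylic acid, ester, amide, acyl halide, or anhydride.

CH(CHO): aldehyde, 1 C=O (running total 1).
CH(COBr): acyl halide, 1 C=O (running total 2).
CH(OCOCH3): ester, 1 C=O (running total 3).
CH(OCOCH3): ester, 1 C=O (running total 4).
CH(CHO): aldehyde, 1 C=O (running total 5).
CH(NHCOCH3): amide, 1 C=O (running total 6).
CH(COCH3): ketone, 1 C=O (running total 7).
CH(COCH3): ketone, 1 C=O (running total 8).

8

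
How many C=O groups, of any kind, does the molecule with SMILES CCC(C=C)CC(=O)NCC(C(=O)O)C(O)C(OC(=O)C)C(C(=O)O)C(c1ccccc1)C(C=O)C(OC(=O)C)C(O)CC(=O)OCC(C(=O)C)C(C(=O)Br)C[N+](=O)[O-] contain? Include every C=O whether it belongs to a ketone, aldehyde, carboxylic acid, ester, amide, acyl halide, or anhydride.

9

CH2CONHCH2: amide, 1 C=O (running total 1).
CH(COOH): carboxylic acid, 1 C=O (running total 2).
CH(OCOCH3): ester, 1 C=O (running total 3).
CH(COOH): carboxylic acid, 1 C=O (running total 4).
CH(CHO): aldehyde, 1 C=O (running total 5).
CH(OCOCH3): ester, 1 C=O (running total 6).
CH2COOCH2: ester, 1 C=O (running total 7).
CH(COCH3): ketone, 1 C=O (running total 8).
CH(COBr): acyl halide, 1 C=O (running total 9).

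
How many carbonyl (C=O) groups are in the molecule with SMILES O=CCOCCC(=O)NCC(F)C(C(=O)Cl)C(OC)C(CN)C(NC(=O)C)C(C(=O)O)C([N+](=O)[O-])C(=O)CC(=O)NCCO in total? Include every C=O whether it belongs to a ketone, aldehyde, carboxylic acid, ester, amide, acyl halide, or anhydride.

OHC: aldehyde, 1 C=O (running total 1).
CH2CONHCH2: amide, 1 C=O (running total 2).
CH(COCl): acyl halide, 1 C=O (running total 3).
CH(NHCOCH3): amide, 1 C=O (running total 4).
CH(COOH): carboxylic acid, 1 C=O (running total 5).
CO: ketone, 1 C=O (running total 6).
CH2CONHCH2: amide, 1 C=O (running total 7).

7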